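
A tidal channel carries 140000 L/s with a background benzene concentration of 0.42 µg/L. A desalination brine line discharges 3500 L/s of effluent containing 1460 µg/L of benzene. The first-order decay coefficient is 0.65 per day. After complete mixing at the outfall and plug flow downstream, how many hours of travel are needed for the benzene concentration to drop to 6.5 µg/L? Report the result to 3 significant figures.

63.2 h

Conservation of mass: C = (140000·0.4200 + 3500·1460) / 143500 = 5169000/143500 = 36.02 µg/L.
36.02·exp(−k·t) = 6.5 → t = ln(36.02/6.5)/k = 227600 s = 63.22 h.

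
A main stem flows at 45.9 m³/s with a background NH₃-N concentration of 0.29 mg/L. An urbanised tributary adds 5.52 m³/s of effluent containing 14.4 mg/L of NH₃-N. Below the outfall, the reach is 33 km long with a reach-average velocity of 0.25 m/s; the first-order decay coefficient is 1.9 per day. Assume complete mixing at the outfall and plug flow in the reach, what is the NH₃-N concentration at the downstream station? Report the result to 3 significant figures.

0.0990 mg/L

Conservation of mass: C = (45.90·0.2900 + 5.520·14.40) / 51.42 = 92.80/51.42 = 1.805 mg/L.
Travel time t = 33·1000 / 0.25 = 132000 s = 36.67 h.
First-order decay: C = 1.805·exp(−k·t) = 1.805·0.05487 = 0.09903 mg/L.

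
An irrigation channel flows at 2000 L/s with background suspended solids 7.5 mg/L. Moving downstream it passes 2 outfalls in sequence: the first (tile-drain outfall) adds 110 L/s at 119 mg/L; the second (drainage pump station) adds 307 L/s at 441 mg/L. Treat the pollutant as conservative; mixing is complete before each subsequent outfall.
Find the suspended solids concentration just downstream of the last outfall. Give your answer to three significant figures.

Below outfall 1: Q → 2110 L/s, C = (2000·7.500 + 110.0·119.0)/2110 = 13.31 mg/L.
Below outfall 2: Q → 2417 L/s, C = (2110·13.31 + 307.0·441.0)/2417 = 67.64 mg/L.

67.6 mg/L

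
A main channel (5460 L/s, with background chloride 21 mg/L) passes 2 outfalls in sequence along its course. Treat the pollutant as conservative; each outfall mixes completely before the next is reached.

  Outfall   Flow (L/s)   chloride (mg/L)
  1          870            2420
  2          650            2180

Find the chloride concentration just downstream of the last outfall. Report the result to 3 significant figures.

After outfall 1: Q = 5460 + 870.0 = 6330 L/s; C = (5460·21.00 + 870.0·2420)/6330 = 350.7 mg/L.
After outfall 2: Q = 6330 + 650.0 = 6980 L/s; C = (6330·350.7 + 650.0·2180)/6980 = 521.1 mg/L.

521 mg/L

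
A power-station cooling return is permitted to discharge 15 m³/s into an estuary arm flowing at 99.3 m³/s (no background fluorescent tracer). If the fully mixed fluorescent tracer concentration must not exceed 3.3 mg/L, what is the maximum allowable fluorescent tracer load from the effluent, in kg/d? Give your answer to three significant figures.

32600 kg/d

Mass balance at the limit: 99.30·0 + 15.00·Cₑ = 114.3·3.3 → Cₑ = 25.15 mg/L.
Load = 15.00 m³/s × 25.15 g/m³ × 86 400 s/d = 32590 kg/d.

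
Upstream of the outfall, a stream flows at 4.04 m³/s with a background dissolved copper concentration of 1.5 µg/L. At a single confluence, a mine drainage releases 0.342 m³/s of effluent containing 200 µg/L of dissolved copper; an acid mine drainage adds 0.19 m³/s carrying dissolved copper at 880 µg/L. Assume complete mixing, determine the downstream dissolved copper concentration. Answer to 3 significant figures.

52.9 µg/L

Flow-weighted average: C = (4.040·1.500 + 0.3420·200.0 + 0.1900·880.0) / 4.572 = 241.7/4.572 = 52.86 µg/L.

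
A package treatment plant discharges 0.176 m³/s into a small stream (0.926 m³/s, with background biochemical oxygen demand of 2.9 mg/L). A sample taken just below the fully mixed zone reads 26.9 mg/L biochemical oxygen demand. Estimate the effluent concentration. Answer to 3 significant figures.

153 mg/L

Mass balance: 0.9260·2.900 + 0.1760·Cₑ = 1.102·26.90
→ Cₑ = (1.102·26.90 − 0.9260·2.900) / 0.1760 = 153.2 mg/L.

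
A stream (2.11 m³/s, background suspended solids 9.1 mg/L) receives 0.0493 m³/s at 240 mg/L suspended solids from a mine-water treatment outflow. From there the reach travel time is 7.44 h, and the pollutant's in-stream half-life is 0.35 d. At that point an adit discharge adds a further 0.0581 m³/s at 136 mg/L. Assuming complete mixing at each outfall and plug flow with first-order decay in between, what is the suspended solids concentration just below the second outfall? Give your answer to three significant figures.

Mixed concentration C = ΣQC/ΣQ = (2.110·9.100 + 0.04930·240.0) / 2.159 = 31.03/2.159 = 14.37 mg/L; combined flow 2.159 m³/s.
Half-life 0.35 d → k = ln 2 / 0.35 = 1.980 d⁻¹.
Applying C = C₀e^(−kt): 14.37 × 0.5412 = 7.778 mg/L.
At the second outfall, C = (2.159·7.778 + 0.05810·136.0) / (2.159 + 0.05810) = 11.14 mg/L.

11.1 mg/L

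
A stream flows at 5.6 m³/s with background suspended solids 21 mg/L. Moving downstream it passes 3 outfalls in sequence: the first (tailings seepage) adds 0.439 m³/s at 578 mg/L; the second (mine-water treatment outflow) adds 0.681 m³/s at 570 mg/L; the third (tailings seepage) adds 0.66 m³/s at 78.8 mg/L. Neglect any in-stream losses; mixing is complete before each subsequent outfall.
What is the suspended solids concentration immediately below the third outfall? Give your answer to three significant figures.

Below outfall 1: Q → 6.039 m³/s, C = (5.600·21.00 + 0.4390·578.0)/6.039 = 61.49 mg/L.
Below outfall 2: Q → 6.720 m³/s, C = (6.039·61.49 + 0.6810·570.0)/6.720 = 113.0 mg/L.
Below outfall 3: Q → 7.380 m³/s, C = (6.720·113.0 + 0.6600·78.80)/7.380 = 110.0 mg/L.

110 mg/L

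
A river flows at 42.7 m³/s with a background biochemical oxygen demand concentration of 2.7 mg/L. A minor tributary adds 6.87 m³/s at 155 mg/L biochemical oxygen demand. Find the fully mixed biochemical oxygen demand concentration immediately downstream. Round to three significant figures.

23.8 mg/L

Mass balance: C = (42.70·2.700 + 6.870·155.0) / 49.57 = 1180/49.57 = 23.81 mg/L.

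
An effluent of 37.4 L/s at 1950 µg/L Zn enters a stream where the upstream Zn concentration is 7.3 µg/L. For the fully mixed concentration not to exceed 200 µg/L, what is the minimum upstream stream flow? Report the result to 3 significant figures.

340 L/s

Set C_mix = 200: (Q·7.300 + 37.40·1950) / (Q + 37.40) = 200
→ Q = 37.40·(1950 − 200)/(200 − 7.300) = 339.6 L/s.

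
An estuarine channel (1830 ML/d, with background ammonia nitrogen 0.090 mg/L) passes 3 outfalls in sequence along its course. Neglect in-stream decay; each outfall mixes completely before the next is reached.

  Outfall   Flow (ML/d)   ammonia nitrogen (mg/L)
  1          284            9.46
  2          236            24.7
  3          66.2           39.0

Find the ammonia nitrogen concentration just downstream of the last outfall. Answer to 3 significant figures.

After outfall 1: Q = 1830 + 284.0 = 2114 ML/d; C = (1830·0.09000 + 284.0·9.460)/2114 = 1.349 mg/L.
After outfall 2: Q = 2114 + 236.0 = 2350 ML/d; C = (2114·1.349 + 236.0·24.70)/2350 = 3.694 mg/L.
After outfall 3: Q = 2350 + 66.20 = 2416 ML/d; C = (2350·3.694 + 66.20·39.00)/2416 = 4.661 mg/L.

4.66 mg/L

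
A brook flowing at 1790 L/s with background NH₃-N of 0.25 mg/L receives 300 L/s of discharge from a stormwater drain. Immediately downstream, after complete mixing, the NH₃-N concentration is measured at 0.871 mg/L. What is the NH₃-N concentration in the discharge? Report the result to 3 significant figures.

4.58 mg/L

Mass balance: 1790·0.2500 + 300.0·Cₑ = 2090·0.8710
→ Cₑ = (2090·0.8710 − 1790·0.2500) / 300.0 = 4.576 mg/L.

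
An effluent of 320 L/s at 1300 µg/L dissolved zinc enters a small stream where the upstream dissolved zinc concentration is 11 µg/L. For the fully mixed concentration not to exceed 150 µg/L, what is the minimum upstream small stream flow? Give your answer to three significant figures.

Set C_mix = 150: (Q·11.00 + 320.0·1300) / (Q + 320.0) = 150
→ Q = 320.0·(1300 − 150)/(150 − 11.00) = 2647 L/s.

2650 L/s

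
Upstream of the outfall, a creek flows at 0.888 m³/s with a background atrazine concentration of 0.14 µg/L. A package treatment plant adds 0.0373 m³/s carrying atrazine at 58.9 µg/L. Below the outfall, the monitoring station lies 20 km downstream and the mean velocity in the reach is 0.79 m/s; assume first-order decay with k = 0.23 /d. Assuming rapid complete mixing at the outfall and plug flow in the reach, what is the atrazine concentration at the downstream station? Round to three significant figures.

2.35 µg/L

Flow-weighted average: C = (0.8880·0.1400 + 0.03730·58.90) / 0.9253 = 2.321/0.9253 = 2.509 µg/L.
Travel time t = 20·1000 / 0.79 = 25320 s = 7.032 h.
Decay over the reach: 2.509·exp(−kt) = 2.509·0.9348 = 2.345 µg/L.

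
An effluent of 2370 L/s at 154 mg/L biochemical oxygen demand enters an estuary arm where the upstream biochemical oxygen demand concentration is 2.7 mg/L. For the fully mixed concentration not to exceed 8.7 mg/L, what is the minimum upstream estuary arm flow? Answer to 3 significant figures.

Set C_mix = 8.7: (Q·2.700 + 2370·154.0) / (Q + 2370) = 8.7
→ Q = 2370·(154.0 − 8.7)/(8.7 − 2.700) = 57390 L/s.

57400 L/s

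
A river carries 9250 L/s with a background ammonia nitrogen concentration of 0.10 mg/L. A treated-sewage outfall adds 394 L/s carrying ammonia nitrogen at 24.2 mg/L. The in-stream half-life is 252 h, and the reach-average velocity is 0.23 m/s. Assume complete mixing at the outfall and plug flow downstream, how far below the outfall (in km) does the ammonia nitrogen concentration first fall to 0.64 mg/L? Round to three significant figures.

Mass balance: C = (9250·0.1000 + 394.0·24.20) / 9644 = 10460/9644 = 1.085 mg/L.
Half-life 252 h → k = ln 2 / 252 = 0.002751 h⁻¹ = 0.06601 d⁻¹.
Set 1.085·exp(−k·t) = 0.64 → t = ln(1.085/0.64)/k = 690400 s = 191.8 h.
Distance = v·t = 0.23·690400 = 158800 m = 158.8 km.

159 km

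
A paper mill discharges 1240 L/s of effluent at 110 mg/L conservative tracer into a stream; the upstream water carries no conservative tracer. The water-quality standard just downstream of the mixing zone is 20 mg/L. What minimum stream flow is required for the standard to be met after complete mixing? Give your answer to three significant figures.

5580 L/s

Set C_mix = 20: (Q·0 + 1240·110.0) / (Q + 1240) = 20
→ Q = 1240·(110.0 − 20)/(20 − 0) = 5580 L/s.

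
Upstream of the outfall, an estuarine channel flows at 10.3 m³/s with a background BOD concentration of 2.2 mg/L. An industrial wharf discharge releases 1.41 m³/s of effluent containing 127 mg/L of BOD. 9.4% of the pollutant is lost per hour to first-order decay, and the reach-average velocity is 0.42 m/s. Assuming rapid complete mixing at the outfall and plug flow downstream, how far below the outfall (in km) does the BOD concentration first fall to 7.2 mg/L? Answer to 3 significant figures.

Conservation of mass: C = (10.30·2.200 + 1.410·127.0) / 11.71 = 201.7/11.71 = 17.23 mg/L.
9.4%/h lost → k = −ln(1 − 0.094) = 0.09872 h⁻¹.
Set 17.23·exp(−k·t) = 7.2 → t = ln(17.23/7.2)/k = 31820 s = 8.838 h.
Distance = v·t = 0.42·31820 = 13360 m = 13.36 km.

13.4 km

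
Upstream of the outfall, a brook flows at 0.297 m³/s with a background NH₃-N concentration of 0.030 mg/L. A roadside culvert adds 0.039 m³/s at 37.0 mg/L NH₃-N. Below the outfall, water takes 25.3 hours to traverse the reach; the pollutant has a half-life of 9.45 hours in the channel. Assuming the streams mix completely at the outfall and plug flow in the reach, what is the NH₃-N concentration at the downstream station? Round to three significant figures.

After mixing, C = (0.2970·0.03000 + 0.03900·37.00) / 0.3360 = 1.452/0.3360 = 4.321 mg/L.
Half-life 9.45 h → k = ln 2 / 9.45 = 0.07335 h⁻¹ = 1.760 d⁻¹.
First-order decay: C = 4.321·exp(−k·t) = 4.321·0.1563 = 0.6756 mg/L.

0.676 mg/L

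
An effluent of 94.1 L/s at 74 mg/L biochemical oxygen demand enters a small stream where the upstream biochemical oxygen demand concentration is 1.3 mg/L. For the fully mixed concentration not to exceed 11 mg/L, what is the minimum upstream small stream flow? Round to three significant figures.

Set C_mix = 11: (Q·1.300 + 94.10·74.00) / (Q + 94.10) = 11
→ Q = 94.10·(74.00 − 11)/(11 − 1.300) = 611.2 L/s.

611 L/s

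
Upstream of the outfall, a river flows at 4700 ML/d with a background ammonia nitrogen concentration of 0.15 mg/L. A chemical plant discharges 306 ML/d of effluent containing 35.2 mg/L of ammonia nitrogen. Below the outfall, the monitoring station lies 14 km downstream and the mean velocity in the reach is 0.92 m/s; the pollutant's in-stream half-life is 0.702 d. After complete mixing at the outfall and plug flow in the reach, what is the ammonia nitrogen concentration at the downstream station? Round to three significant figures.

Conservation of mass: C = (4700·0.1500 + 306.0·35.20) / 5006 = 11480/5006 = 2.292 mg/L.
Travel time t = 14·1000 / 0.92 = 15220 s = 4.227 h.
Half-life 0.702 d → k = ln 2 / 0.702 = 0.9874 d⁻¹.
First-order decay: C = 2.292·exp(−k·t) = 2.292·0.8404 = 1.927 mg/L.

1.93 mg/L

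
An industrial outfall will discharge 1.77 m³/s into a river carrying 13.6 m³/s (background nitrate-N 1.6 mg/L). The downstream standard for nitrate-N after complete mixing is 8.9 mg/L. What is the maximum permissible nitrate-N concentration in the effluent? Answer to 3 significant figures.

At the limit, (Qr·Cr + Qe·Cₑ)/(Qr + Qe) = 8.9:
Cₑ = (15.37·8.9 − 13.60·1.600) / 1.770 = 64.99 mg/L.

65.0 mg/L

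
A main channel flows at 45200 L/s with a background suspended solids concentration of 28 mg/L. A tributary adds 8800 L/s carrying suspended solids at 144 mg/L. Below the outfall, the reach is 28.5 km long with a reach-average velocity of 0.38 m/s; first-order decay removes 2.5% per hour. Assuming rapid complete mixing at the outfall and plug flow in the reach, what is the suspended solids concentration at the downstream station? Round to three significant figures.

After mixing, C = (45200·28.00 + 8800·144.0) / 54000 = 2533000/54000 = 46.90 mg/L.
Travel time t = 28.5·1000 / 0.38 = 75000 s = 20.83 h.
2.5%/h lost → k = −ln(1 − 0.025) = 0.02532 h⁻¹.
Decay over the reach: 46.90·exp(−kt) = 46.90·0.5901 = 27.68 mg/L.

27.7 mg/L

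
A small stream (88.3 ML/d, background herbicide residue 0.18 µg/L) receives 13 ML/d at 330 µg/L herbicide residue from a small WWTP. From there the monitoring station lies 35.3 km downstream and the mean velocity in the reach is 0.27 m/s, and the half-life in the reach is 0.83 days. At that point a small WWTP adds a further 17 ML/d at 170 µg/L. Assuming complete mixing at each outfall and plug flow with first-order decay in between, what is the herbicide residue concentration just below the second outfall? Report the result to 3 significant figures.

34.7 µg/L

Mixed concentration C = ΣQC/ΣQ = (88.30·0.1800 + 13.00·330.0) / 101.3 = 4306/101.3 = 42.51 µg/L; combined flow 101.3 ML/d.
Travel time t = 35.3·1000 / 0.27 = 130700 s = 36.32 h.
Half-life 0.83 d → k = ln 2 / 0.83 = 0.8351 d⁻¹.
Applying C = C₀e^(−kt): 42.51 × 0.2826 = 12.01 µg/L.
Second outfall: C = (101.3·12.01 + 17.00·170.0)/118.3 = 34.72 µg/L.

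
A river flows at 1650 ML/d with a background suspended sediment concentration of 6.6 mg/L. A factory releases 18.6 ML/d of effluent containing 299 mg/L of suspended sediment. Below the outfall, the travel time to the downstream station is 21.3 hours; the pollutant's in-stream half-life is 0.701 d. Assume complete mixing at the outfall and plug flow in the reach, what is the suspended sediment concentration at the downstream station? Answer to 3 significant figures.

Mixed concentration C = ΣQC/ΣQ = (1650·6.600 + 18.60·299.0) / 1669 = 16450/1669 = 9.859 mg/L.
Half-life 0.701 d → k = ln 2 / 0.701 = 0.9888 d⁻¹.
After decay, C = 9.859 × e^(−kt) = 9.859 × 0.4158 = 4.100 mg/L.

4.10 mg/L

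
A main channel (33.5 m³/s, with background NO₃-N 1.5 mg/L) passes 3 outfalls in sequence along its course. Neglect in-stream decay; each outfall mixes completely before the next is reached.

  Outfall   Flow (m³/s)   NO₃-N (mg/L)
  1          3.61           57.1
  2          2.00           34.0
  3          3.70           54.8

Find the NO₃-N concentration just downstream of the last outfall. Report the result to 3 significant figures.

12.3 mg/L

After outfall 1: Q = 33.50 + 3.610 = 37.11 m³/s; C = (33.50·1.500 + 3.610·57.10)/37.11 = 6.909 mg/L.
After outfall 2: Q = 37.11 + 2.000 = 39.11 m³/s; C = (37.11·6.909 + 2.000·34.00)/39.11 = 8.294 mg/L.
After outfall 3: Q = 39.11 + 3.700 = 42.81 m³/s; C = (39.11·8.294 + 3.700·54.80)/42.81 = 12.31 mg/L.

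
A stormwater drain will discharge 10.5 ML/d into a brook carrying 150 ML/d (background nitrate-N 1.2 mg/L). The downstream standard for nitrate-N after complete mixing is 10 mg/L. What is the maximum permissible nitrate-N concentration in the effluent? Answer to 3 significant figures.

136 mg/L

At the limit, (Qr·Cr + Qe·Cₑ)/(Qr + Qe) = 10:
Cₑ = (160.5·10 − 150.0·1.200) / 10.50 = 135.7 mg/L.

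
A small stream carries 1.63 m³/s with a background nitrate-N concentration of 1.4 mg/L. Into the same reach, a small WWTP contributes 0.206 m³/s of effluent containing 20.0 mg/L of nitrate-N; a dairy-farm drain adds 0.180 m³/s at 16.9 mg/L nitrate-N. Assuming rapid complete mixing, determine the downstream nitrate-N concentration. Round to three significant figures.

4.68 mg/L

Conservation of mass: C = (1.630·1.400 + 0.2060·20.00 + 0.1800·16.90) / 2.016 = 9.444/2.016 = 4.685 mg/L.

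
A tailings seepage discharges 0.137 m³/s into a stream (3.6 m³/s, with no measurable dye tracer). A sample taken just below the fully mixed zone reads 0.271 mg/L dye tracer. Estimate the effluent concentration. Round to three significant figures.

Mass balance: 3.600·0 + 0.1370·Cₑ = 3.737·0.2710
→ Cₑ = (3.737·0.2710 − 3.600·0) / 0.1370 = 7.392 mg/L.

7.39 mg/L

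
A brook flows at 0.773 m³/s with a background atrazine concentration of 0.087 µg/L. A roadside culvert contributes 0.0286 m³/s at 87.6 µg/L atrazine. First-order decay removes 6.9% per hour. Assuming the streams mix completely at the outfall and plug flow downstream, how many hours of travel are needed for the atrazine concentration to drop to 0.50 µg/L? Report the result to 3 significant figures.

Flow-weighted average: C = (0.7730·0.08700 + 0.02860·87.60) / 0.8016 = 2.573/0.8016 = 3.209 µg/L.
6.9%/h lost → k = −ln(1 − 0.069) = 0.07150 h⁻¹.
3.209·exp(−k·t) = 0.50 → t = ln(3.209/0.50)/k = 93620 s = 26.00 h.

26.0 h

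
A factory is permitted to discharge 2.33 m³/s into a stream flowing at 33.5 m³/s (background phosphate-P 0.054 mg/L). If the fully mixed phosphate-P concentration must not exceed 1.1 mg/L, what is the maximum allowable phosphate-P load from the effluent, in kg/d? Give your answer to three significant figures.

3250 kg/d

Mass balance at the limit: 33.50·0.05400 + 2.330·Cₑ = 35.83·1.1 → Cₑ = 16.14 mg/L.
Load = 2.330 m³/s × 16.14 g/m³ × 86 400 s/d = 3249 kg/d.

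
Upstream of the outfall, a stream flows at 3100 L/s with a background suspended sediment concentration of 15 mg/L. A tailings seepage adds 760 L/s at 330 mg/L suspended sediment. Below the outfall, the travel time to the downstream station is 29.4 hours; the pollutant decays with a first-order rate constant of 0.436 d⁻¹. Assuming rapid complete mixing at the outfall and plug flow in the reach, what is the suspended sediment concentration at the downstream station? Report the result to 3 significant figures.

45.1 mg/L

Flow-weighted average: C = (3100·15.00 + 760.0·330.0) / 3860 = 297300/3860 = 77.02 mg/L.
First-order decay: C = 77.02·exp(−k·t) = 77.02·0.5862 = 45.15 mg/L.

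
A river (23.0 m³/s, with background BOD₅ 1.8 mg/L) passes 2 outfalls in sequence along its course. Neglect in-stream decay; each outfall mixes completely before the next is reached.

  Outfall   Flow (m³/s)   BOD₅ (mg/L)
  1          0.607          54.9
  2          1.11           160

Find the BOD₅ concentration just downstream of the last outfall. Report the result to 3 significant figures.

Below outfall 1: Q → 23.61 m³/s, C = (23.00·1.800 + 0.6070·54.90)/23.61 = 3.165 mg/L.
Below outfall 2: Q → 24.72 m³/s, C = (23.61·3.165 + 1.110·160.0)/24.72 = 10.21 mg/L.

10.2 mg/L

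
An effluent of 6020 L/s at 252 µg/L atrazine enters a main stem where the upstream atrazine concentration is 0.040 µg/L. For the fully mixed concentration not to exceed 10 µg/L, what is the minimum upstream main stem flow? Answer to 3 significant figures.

146000 L/s

Set C_mix = 10: (Q·0.04000 + 6020·252.0) / (Q + 6020) = 10
→ Q = 6020·(252.0 − 10)/(10 − 0.04000) = 146300 L/s.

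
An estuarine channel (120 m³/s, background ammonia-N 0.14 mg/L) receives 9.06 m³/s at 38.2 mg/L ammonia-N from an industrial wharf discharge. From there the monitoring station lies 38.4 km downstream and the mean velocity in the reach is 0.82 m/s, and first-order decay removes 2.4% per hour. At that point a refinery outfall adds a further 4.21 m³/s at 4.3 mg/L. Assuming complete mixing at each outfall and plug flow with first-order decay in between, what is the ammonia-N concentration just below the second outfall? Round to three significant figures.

Conservation of mass: C = (120.0·0.1400 + 9.060·38.20) / 129.1 = 362.9/129.1 = 2.812 mg/L; combined flow 129.1 m³/s.
Travel time t = 38.4·1000 / 0.82 = 46830 s = 13.01 h.
2.4%/h lost → k = −ln(1 − 0.024) = 0.02429 h⁻¹.
First-order decay: C = 2.812·exp(−k·t) = 2.812·0.7291 = 2.050 mg/L.
At the second outfall, C = (129.1·2.050 + 4.210·4.300) / (129.1 + 4.210) = 2.121 mg/L.

2.12 mg/L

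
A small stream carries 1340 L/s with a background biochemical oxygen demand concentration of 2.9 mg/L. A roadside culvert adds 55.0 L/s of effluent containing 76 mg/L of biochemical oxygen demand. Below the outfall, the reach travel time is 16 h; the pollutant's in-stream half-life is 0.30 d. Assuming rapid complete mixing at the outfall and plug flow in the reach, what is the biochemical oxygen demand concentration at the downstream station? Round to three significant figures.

1.24 mg/L

Flow-weighted average: C = (1340·2.900 + 55.00·76.00) / 1395 = 8066/1395 = 5.782 mg/L.
Half-life 0.30 d → k = ln 2 / 0.30 = 2.310 d⁻¹.
Decay over the reach: 5.782·exp(−kt) = 5.782·0.2143 = 1.239 mg/L.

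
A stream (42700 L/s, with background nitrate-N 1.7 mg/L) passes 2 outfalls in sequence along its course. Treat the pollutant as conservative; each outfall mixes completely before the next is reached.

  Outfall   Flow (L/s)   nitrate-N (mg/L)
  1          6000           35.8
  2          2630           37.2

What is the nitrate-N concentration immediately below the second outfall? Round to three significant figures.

7.50 mg/L

Outfall 1: combined Q = 48700 L/s; C = (42700·1.700 + 6000·35.80)/48700 = 5.901 mg/L.
Outfall 2: combined Q = 51330 L/s; C = (48700·5.901 + 2630·37.20)/51330 = 7.505 mg/L.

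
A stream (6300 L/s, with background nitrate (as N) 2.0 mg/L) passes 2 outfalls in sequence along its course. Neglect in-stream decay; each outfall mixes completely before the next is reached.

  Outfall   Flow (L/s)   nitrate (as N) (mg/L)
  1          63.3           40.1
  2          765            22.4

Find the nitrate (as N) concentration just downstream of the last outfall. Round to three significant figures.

After outfall 1: Q = 6300 + 63.30 = 6363 L/s; C = (6300·2.000 + 63.30·40.10)/6363 = 2.379 mg/L.
After outfall 2: Q = 6363 + 765.0 = 7128 L/s; C = (6363·2.379 + 765.0·22.40)/7128 = 4.528 mg/L.

4.53 mg/L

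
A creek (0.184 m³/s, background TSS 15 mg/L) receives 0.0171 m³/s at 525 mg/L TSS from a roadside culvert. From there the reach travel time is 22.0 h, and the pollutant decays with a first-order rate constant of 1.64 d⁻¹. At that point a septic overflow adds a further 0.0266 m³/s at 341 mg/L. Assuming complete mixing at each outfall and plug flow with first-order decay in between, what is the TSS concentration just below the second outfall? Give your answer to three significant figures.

51.3 mg/L

Conservation of mass: C = (0.1840·15.00 + 0.01710·525.0) / 0.2011 = 11.74/0.2011 = 58.37 mg/L; combined flow 0.2011 m³/s.
First-order decay: C = 58.37·exp(−k·t) = 58.37·0.2224 = 12.98 mg/L.
At the second outfall, C = (0.2011·12.98 + 0.02660·341.0) / (0.2011 + 0.02660) = 51.30 mg/L.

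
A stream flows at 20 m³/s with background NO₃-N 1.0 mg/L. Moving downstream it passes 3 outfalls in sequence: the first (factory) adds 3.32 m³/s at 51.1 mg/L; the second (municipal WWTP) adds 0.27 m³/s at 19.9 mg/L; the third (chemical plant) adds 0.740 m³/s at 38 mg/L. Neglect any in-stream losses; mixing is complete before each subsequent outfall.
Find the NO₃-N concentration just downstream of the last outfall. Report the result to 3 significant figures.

After outfall 1: Q = 20.00 + 3.320 = 23.32 m³/s; C = (20.00·1.000 + 3.320·51.10)/23.32 = 8.133 mg/L.
After outfall 2: Q = 23.32 + 0.2700 = 23.59 m³/s; C = (23.32·8.133 + 0.2700·19.90)/23.59 = 8.267 mg/L.
After outfall 3: Q = 23.59 + 0.7400 = 24.33 m³/s; C = (23.59·8.267 + 0.7400·38.00)/24.33 = 9.172 mg/L.

9.17 mg/L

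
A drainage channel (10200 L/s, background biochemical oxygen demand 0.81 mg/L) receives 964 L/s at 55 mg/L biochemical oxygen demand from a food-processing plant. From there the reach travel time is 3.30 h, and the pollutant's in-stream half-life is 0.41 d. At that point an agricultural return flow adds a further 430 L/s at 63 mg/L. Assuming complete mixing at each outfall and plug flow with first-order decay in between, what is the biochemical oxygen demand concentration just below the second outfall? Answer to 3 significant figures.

6.53 mg/L

Mixed concentration C = ΣQC/ΣQ = (10200·0.8100 + 964.0·55.00) / 11160 = 61280/11160 = 5.489 mg/L; combined flow 11160 L/s.
Half-life 0.41 d → k = ln 2 / 0.41 = 1.691 d⁻¹.
Applying C = C₀e^(−kt): 5.489 × 0.7926 = 4.351 mg/L.
At the second outfall, C = (11160·4.351 + 430.0·63.00) / (11160 + 430.0) = 6.526 mg/L.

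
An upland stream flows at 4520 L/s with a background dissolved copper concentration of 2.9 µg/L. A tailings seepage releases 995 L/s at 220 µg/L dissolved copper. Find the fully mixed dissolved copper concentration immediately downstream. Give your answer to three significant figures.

Conservation of mass: C = (4520·2.900 + 995.0·220.0) / 5515 = 232000/5515 = 42.07 µg/L.

42.1 µg/L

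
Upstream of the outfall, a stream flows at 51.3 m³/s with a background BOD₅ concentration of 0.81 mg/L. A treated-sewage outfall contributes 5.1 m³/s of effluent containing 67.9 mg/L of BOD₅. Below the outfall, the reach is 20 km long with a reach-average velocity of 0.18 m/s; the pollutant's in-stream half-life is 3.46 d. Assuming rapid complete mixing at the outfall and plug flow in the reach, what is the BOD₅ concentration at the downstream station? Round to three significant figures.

5.31 mg/L

Flow-weighted average: C = (51.30·0.8100 + 5.100·67.90) / 56.40 = 387.8/56.40 = 6.877 mg/L.
Travel time t = 20·1000 / 0.18 = 111100 s = 30.86 h.
Half-life 3.46 d → k = ln 2 / 3.46 = 0.2003 d⁻¹.
After decay, C = 6.877 × e^(−kt) = 6.877 × 0.7729 = 5.315 mg/L.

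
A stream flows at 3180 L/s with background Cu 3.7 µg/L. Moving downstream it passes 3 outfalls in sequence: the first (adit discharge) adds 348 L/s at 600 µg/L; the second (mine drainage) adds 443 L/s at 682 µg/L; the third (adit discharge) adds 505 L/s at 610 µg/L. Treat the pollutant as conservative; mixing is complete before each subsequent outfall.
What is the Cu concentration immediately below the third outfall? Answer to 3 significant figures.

After outfall 1: Q = 3180 + 348.0 = 3528 L/s; C = (3180·3.700 + 348.0·600.0)/3528 = 62.52 µg/L.
After outfall 2: Q = 3528 + 443.0 = 3971 L/s; C = (3528·62.52 + 443.0·682.0)/3971 = 131.6 µg/L.
After outfall 3: Q = 3971 + 505.0 = 4476 L/s; C = (3971·131.6 + 505.0·610.0)/4476 = 185.6 µg/L.

186 µg/L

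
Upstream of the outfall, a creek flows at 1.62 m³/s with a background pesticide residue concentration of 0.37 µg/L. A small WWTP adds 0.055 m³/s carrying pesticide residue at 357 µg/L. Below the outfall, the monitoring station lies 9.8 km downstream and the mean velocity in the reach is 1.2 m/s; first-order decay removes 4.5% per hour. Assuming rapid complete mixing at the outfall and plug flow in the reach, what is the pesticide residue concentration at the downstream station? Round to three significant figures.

Conservation of mass: C = (1.620·0.3700 + 0.05500·357.0) / 1.675 = 20.23/1.675 = 12.08 µg/L.
Travel time t = 9.8·1000 / 1.2 = 8167 s = 2.269 h.
4.5%/h lost → k = −ln(1 − 0.045) = 0.04604 h⁻¹.
Decay over the reach: 12.08·exp(−kt) = 12.08·0.9008 = 10.88 µg/L.

10.9 µg/L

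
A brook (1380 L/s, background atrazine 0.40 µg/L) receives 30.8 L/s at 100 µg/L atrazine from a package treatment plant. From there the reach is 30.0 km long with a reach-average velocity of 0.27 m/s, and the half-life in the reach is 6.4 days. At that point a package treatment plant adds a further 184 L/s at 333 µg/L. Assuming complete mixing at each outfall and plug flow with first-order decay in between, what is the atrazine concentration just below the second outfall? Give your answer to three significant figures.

Conservation of mass: C = (1380·0.4000 + 30.80·100.0) / 1411 = 3632/1411 = 2.574 µg/L; combined flow 1411 L/s.
Travel time t = 30.0·1000 / 0.27 = 111100 s = 30.86 h.
Half-life 6.4 d → k = ln 2 / 6.4 = 0.1083 d⁻¹.
First-order decay: C = 2.574·exp(−k·t) = 2.574·0.8700 = 2.240 µg/L.
Second outfall: C = (1411·2.240 + 184.0·333.0)/1595 = 40.40 µg/L.

40.4 µg/L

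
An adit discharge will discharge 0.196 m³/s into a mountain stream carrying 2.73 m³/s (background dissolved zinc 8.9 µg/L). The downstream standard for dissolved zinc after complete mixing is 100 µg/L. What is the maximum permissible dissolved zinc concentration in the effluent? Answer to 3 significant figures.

1370 µg/L

At the limit, (Qr·Cr + Qe·Cₑ)/(Qr + Qe) = 100:
Cₑ = (2.926·100 − 2.730·8.900) / 0.1960 = 1369 µg/L.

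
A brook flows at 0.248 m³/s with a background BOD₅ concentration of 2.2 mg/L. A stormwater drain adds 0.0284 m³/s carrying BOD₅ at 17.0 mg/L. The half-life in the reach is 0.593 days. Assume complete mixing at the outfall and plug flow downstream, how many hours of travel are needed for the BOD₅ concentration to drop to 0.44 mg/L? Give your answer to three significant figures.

43.8 h

Mass balance: C = (0.2480·2.200 + 0.02840·17.00) / 0.2764 = 1.028/0.2764 = 3.721 mg/L.
Half-life 0.593 d → k = ln 2 / 0.593 = 1.169 d⁻¹.
3.721·exp(−k·t) = 0.44 → t = ln(3.721/0.44)/k = 157800 s = 43.83 h.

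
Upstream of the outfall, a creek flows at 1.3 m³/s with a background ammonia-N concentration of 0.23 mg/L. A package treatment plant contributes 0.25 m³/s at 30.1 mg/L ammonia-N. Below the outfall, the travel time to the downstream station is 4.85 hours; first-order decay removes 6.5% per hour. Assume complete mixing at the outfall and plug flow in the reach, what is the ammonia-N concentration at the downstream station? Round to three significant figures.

3.64 mg/L

After mixing, C = (1.300·0.2300 + 0.2500·30.10) / 1.550 = 7.824/1.550 = 5.048 mg/L.
6.5%/h lost → k = −ln(1 − 0.065) = 0.06721 h⁻¹.
Applying C = C₀e^(−kt): 5.048 × 0.7218 = 3.644 mg/L.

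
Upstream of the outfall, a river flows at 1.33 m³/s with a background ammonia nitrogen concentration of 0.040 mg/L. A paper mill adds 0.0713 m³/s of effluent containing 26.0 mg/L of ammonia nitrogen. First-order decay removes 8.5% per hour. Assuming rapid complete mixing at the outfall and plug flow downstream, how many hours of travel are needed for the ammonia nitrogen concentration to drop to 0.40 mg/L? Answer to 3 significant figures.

13.8 h

Conservation of mass: C = (1.330·0.04000 + 0.07130·26.00) / 1.401 = 1.907/1.401 = 1.361 mg/L.
8.5%/h lost → k = −ln(1 − 0.085) = 0.08883 h⁻¹.
1.361·exp(−k·t) = 0.40 → t = ln(1.361/0.40)/k = 49620 s = 13.78 h.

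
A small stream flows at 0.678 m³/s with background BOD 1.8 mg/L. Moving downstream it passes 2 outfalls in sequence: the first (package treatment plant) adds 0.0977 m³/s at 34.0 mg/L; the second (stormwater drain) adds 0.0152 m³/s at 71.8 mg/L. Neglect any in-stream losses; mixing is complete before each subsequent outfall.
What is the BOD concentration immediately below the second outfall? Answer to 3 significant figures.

Outfall 1: combined Q = 0.7757 m³/s; C = (0.6780·1.800 + 0.09770·34.00)/0.7757 = 5.856 mg/L.
Outfall 2: combined Q = 0.7909 m³/s; C = (0.7757·5.856 + 0.01520·71.80)/0.7909 = 7.123 mg/L.

7.12 mg/L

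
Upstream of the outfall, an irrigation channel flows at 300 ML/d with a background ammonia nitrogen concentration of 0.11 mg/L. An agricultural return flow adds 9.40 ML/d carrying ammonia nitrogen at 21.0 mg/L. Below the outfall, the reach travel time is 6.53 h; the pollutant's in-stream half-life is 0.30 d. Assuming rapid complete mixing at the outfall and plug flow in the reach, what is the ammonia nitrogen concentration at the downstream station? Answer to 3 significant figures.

Conservation of mass: C = (300.0·0.1100 + 9.400·21.00) / 309.4 = 230.4/309.4 = 0.7447 mg/L.
Half-life 0.30 d → k = ln 2 / 0.30 = 2.310 d⁻¹.
Applying C = C₀e^(−kt): 0.7447 × 0.5333 = 0.3971 mg/L.

0.397 mg/L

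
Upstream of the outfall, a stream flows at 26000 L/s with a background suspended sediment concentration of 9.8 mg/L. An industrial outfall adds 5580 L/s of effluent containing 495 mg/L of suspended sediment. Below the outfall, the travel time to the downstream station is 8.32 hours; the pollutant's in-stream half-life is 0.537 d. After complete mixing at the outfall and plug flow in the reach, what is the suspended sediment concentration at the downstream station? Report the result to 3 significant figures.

Conservation of mass: C = (26000·9.800 + 5580·495.0) / 31580 = 3017000/31580 = 95.53 mg/L.
Half-life 0.537 d → k = ln 2 / 0.537 = 1.291 d⁻¹.
Decay over the reach: 95.53·exp(−kt) = 95.53·0.6392 = 61.07 mg/L.

61.1 mg/L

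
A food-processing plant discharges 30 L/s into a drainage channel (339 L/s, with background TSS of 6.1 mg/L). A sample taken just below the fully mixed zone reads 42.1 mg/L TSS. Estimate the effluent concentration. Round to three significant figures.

Mass balance: 339.0·6.100 + 30.00·Cₑ = 369.0·42.10
→ Cₑ = (369.0·42.10 − 339.0·6.100) / 30.00 = 448.9 mg/L.

449 mg/L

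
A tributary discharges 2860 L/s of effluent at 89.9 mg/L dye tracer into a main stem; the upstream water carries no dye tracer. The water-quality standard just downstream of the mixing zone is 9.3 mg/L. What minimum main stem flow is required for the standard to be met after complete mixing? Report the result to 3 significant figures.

24800 L/s

Set C_mix = 9.3: (Q·0 + 2860·89.90) / (Q + 2860) = 9.3
→ Q = 2860·(89.90 − 9.3)/(9.3 − 0) = 24790 L/s.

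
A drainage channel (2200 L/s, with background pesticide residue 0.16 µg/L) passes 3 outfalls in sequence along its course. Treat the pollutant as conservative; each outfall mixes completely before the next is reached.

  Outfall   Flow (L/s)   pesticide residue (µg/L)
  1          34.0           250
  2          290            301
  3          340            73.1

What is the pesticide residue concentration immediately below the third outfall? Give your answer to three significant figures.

After outfall 1: Q = 2200 + 34.00 = 2234 L/s; C = (2200·0.1600 + 34.00·250.0)/2234 = 3.962 µg/L.
After outfall 2: Q = 2234 + 290.0 = 2524 L/s; C = (2234·3.962 + 290.0·301.0)/2524 = 38.09 µg/L.
After outfall 3: Q = 2524 + 340.0 = 2864 L/s; C = (2524·38.09 + 340.0·73.10)/2864 = 42.25 µg/L.

42.2 µg/L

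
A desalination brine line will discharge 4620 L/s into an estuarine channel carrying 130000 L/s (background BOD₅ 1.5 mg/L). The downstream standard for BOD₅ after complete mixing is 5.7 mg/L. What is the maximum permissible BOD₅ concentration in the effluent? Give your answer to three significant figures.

At the limit, (Qr·Cr + Qe·Cₑ)/(Qr + Qe) = 5.7:
Cₑ = (134600·5.7 − 130000·1.500) / 4620 = 123.9 mg/L.

124 mg/L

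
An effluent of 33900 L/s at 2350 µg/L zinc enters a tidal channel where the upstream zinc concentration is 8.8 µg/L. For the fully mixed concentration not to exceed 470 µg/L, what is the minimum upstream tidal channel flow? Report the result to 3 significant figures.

138000 L/s

Set C_mix = 470: (Q·8.800 + 33900·2350) / (Q + 33900) = 470
→ Q = 33900·(2350 − 470)/(470 − 8.800) = 138200 L/s.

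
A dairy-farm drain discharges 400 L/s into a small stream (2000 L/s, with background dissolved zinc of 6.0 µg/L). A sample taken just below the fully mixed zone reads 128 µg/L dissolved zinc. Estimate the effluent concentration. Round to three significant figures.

738 µg/L

Mass balance: 2000·6.000 + 400.0·Cₑ = 2400·128.0
→ Cₑ = (2400·128.0 − 2000·6.000) / 400.0 = 738.0 µg/L.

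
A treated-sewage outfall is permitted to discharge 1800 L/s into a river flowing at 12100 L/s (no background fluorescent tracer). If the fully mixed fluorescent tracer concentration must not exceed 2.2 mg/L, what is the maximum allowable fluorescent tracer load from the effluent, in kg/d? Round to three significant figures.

2640 kg/d

Mass balance at the limit: 12100·0 + 1800·Cₑ = 13900·2.2 → Cₑ = 16.99 mg/L.
1800 L/s = 1.800 m³/s. Load = 1.800 m³/s × 16.99 g/m³ × 86 400 s/d = 2642 kg/d.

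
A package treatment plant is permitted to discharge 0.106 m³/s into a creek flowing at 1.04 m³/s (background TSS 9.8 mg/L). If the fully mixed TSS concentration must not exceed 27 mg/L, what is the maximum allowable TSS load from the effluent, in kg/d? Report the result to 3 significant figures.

Mass balance at the limit: 1.040·9.800 + 0.1060·Cₑ = 1.146·27 → Cₑ = 195.8 mg/L.
Load = 0.1060 m³/s × 195.8 g/m³ × 86 400 s/d = 1793 kg/d.

1790 kg/d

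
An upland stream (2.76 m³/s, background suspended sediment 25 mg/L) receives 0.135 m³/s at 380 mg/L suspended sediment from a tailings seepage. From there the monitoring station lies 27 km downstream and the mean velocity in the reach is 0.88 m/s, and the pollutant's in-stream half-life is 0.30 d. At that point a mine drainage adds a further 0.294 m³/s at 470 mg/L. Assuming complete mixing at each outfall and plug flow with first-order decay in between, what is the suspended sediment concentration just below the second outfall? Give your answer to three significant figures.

59.9 mg/L

Mixed concentration C = ΣQC/ΣQ = (2.760·25.00 + 0.1350·380.0) / 2.895 = 120.3/2.895 = 41.55 mg/L; combined flow 2.895 m³/s.
Travel time t = 27·1000 / 0.88 = 30680 s = 8.523 h.
Half-life 0.30 d → k = ln 2 / 0.30 = 2.310 d⁻¹.
After decay, C = 41.55 × e^(−kt) = 41.55 × 0.4402 = 18.29 mg/L.
At the second outfall, C = (2.895·18.29 + 0.2940·470.0) / (2.895 + 0.2940) = 59.94 mg/L.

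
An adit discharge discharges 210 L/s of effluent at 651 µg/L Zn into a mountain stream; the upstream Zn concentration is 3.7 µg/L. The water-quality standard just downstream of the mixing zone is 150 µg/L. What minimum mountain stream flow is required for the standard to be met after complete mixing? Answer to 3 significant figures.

Set C_mix = 150: (Q·3.700 + 210.0·651.0) / (Q + 210.0) = 150
→ Q = 210.0·(651.0 − 150)/(150 − 3.700) = 719.1 L/s.

719 L/s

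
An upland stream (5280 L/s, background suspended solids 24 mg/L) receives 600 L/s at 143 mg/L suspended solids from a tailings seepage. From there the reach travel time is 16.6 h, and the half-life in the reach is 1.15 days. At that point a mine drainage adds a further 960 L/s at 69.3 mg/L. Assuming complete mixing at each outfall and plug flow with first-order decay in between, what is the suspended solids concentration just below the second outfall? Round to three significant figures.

30.2 mg/L

After mixing, C = (5280·24.00 + 600.0·143.0) / 5880 = 212500/5880 = 36.14 mg/L; combined flow 5880 L/s.
Half-life 1.15 d → k = ln 2 / 1.15 = 0.6027 d⁻¹.
Applying C = C₀e^(−kt): 36.14 × 0.6591 = 23.82 mg/L.
Second outfall: C = (5880·23.82 + 960.0·69.30)/6840 = 30.20 mg/L.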